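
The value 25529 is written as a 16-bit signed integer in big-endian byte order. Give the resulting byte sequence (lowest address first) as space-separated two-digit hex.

25529 in hexadecimal, padded to 16 bits, is 0x63B9.
Split into bytes (most-significant first): 63 B9.
Big-endian stores the most-significant byte at the lowest address.
So the memory order matches the most-significant-first order: 63 B9.

63 B9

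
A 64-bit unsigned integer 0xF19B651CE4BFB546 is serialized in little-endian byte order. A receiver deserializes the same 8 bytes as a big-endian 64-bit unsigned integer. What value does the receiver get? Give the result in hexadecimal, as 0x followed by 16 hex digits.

Stored little-endian, the bytes at ascending addresses are 46 B5 BF E4 1C 65 9B F1.
Read back as big-endian, the last byte is least significant, giving 0x46B5BFE41C659BF1.

0x46B5BFE41C659BF1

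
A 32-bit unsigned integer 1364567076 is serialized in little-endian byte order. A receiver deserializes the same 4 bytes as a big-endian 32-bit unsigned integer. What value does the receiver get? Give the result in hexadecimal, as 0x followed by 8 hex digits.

1364567076 in 32-bit hexadecimal is 0x5155A424.
Stored little-endian, the bytes at ascending addresses are 24 A4 55 51.
Read back as big-endian, the last byte is least significant, giving 0x24A45551.

0x24A45551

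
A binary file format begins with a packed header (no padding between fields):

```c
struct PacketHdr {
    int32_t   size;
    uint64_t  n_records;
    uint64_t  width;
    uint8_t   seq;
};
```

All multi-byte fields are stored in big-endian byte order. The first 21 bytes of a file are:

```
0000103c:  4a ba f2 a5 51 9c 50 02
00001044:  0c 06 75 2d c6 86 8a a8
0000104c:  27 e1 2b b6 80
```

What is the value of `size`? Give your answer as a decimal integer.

`size` is the first field, at byte offset 0, occupying 4 bytes.
Bytes at offsets 0..3: 4A BA F2 A5.
In big-endian order the high byte comes first in memory.
The bytes are already most-significant first: 0x4ABAF2A5.
0x4ABAF2A5 = 1253765797.

1253765797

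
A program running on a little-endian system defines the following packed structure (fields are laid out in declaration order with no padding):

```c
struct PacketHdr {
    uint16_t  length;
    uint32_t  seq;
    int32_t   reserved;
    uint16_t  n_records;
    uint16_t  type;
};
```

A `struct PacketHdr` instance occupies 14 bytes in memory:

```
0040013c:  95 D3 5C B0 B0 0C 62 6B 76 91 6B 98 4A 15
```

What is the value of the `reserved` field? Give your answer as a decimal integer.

`reserved` follows `length` (2 B), `seq` (4 B), so it starts at offset 2 + 4 = 6 and occupies 4 bytes.
Bytes at offsets 6..9: 62 6B 76 91.
Little-endian stores the least-significant byte at the lowest address.
Reassemble most-significant byte first: 91 76 6B 62 → 0x91766B62.
Top bit is set, so as a signed 32-bit value this is 0x91766B62 − 2^32 = -1854510238.

-1854510238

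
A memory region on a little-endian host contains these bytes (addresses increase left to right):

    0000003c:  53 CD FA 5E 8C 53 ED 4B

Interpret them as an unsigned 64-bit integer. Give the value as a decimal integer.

Little-endian: lowest address holds the least-significant byte.
Reassemble most-significant byte first: 4B ED 53 8C 5E FA CD 53 → 0x4BED538C5EFACD53.
0x4BED538C5EFACD53 = 5471120984679042387.

5471120984679042387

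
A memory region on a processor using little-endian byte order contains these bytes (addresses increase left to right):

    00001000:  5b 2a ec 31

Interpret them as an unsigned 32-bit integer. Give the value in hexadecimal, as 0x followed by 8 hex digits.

Little-endian: lowest address holds the least-significant byte.
Reassemble most-significant byte first: 31 EC 2A 5B → 0x31EC2A5B.

0x31EC2A5B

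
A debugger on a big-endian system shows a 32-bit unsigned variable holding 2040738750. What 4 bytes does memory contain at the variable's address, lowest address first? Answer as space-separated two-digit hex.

2040738750 in hexadecimal, padded to 32 bits, is 0x79A333BE.
Split into bytes (most-significant first): 79 A3 33 BE.
Big-endian: lowest address holds the most-significant byte.
So the memory order matches the most-significant-first order: 79 A3 33 BE.

79 A3 33 BE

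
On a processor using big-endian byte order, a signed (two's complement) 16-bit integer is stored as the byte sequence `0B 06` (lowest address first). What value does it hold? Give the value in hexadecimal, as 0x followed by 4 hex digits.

Big-endian stores the most-significant byte at the lowest address.
The bytes are already most-significant first: 0x0B06.

0x0B06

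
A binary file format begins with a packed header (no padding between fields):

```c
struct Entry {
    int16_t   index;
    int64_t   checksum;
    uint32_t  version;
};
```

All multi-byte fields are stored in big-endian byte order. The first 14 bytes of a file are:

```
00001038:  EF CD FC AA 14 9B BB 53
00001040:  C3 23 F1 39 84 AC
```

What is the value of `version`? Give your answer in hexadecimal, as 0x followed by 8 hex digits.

`version` follows `index` (2 B), `checksum` (8 B), so it starts at offset 2 + 8 = 10 and occupies 4 bytes.
Bytes at offsets 10..13: F1 39 84 AC.
Big-endian stores the most-significant byte at the lowest address.
The bytes are already most-significant first: 0xF13984AC.

0xF13984AC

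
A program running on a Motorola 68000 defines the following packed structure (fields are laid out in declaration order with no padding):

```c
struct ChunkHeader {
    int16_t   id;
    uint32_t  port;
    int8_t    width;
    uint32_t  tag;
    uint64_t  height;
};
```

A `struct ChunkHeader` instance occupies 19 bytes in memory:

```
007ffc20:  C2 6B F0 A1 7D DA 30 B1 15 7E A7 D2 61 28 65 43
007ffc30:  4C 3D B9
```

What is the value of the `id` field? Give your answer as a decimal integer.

-15765

`id` is the first field, at byte offset 0, occupying 2 bytes.
Bytes at offsets 0..1: C2 6B.
In big-endian order the high byte comes first in memory.
The bytes are already most-significant first: 0xC26B.
Top bit is set, so as a signed 16-bit value this is 0xC26B − 2^16 = -15765.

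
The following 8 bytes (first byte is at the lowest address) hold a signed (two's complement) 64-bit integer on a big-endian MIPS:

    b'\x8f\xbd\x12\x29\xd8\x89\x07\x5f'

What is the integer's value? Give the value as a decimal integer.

-8089289384751724705

Big-endian: lowest address holds the most-significant byte.
The bytes are already most-significant first: 0x8FBD1229D889075F.
Top bit is set, so as a signed 64-bit value this is 0x8FBD1229D889075F − 2^64 = -8089289384751724705.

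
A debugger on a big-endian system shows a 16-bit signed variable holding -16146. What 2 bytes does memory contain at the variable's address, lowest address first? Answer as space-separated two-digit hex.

Two's complement of -16146 in 16 bits: 16146 = 0x3F12; invert → 0xC0ED; add 1 → 0xC0EE.
Split into bytes (most-significant first): C0 EE.
Big-endian: lowest address holds the most-significant byte.
So the memory order matches the most-significant-first order: C0 EE.

C0 EE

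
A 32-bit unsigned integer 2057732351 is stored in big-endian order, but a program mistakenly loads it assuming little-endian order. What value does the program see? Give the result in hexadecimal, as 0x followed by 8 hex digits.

0xFF80A67A

2057732351 in 32-bit hexadecimal is 0x7AA680FF.
Stored big-endian, the bytes at ascending addresses are 7A A6 80 FF.
Read back as little-endian, the first byte is least significant, giving 0xFF80A67A.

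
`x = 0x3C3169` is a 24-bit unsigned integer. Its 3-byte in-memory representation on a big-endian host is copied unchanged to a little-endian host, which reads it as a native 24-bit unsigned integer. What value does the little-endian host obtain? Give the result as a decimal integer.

Stored big-endian, the bytes at ascending addresses are 3C 31 69.
Read back as little-endian, the first byte is least significant, giving 0x69313C.
0x69313C = 6893884.

6893884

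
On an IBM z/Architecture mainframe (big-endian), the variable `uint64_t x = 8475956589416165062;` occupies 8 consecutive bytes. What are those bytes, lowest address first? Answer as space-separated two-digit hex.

75 A0 A5 9C 4B C8 2E C6

8475956589416165062 in hexadecimal, padded to 64 bits, is 0x75A0A59C4BC82EC6.
Split into bytes (most-significant first): 75 A0 A5 9C 4B C8 2E C6.
Big-endian: lowest address holds the most-significant byte.
So the memory order matches the most-significant-first order: 75 A0 A5 9C 4B C8 2E C6.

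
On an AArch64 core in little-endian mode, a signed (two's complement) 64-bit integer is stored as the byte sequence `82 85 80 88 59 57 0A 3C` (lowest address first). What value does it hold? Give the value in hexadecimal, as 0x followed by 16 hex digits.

Little-endian: lowest address holds the least-significant byte.
Reassemble most-significant byte first: 3C 0A 57 59 88 80 85 82 → 0x3C0A575988808582.

0x3C0A575988808582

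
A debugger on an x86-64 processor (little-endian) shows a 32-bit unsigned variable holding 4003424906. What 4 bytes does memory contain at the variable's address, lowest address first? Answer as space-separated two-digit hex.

8A 6A 9F EE

4003424906 in hexadecimal, padded to 32 bits, is 0xEE9F6A8A.
Split into bytes (most-significant first): EE 9F 6A 8A.
Little-endian stores the least-significant byte at the lowest address.
So at ascending addresses the bytes are 8A 6A 9F EE.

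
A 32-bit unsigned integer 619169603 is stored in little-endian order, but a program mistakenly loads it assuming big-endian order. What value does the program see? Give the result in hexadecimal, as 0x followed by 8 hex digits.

619169603 in 32-bit hexadecimal is 0x24E7C743.
Stored little-endian, the bytes at ascending addresses are 43 C7 E7 24.
Read back as big-endian, the last byte is least significant, giving 0x43C7E724.

0x43C7E724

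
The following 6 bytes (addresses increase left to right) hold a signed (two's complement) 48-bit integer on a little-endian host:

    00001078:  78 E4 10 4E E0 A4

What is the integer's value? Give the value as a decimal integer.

In little-endian order the low byte comes first in memory.
Reassemble most-significant byte first: A4 E0 4E 10 E4 78 → 0xA4E04E10E478.
Top bit is set, so as a signed 48-bit value this is 0xA4E04E10E478 − 2^48 = -100191687351176.

-100191687351176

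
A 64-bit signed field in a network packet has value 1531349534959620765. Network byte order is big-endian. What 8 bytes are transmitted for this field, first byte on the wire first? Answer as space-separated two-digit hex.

1531349534959620765 in hexadecimal, padded to 64 bits, is 0x15407249E23A529D.
Split into bytes (most-significant first): 15 40 72 49 E2 3A 52 9D.
Big-endian stores the most-significant byte at the lowest address.
So the memory order matches the most-significant-first order: 15 40 72 49 E2 3A 52 9D.

15 40 72 49 E2 3A 52 9D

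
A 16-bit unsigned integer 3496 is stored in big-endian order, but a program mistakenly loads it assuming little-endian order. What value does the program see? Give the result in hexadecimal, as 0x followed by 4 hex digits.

0xA80D

3496 in 16-bit hexadecimal is 0x0DA8.
Stored big-endian, the bytes at ascending addresses are 0D A8.
Read back as little-endian, the first byte is least significant, giving 0xA80D.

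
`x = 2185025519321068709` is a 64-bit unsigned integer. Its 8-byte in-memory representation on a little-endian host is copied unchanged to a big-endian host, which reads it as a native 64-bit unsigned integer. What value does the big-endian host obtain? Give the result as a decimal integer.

2185025519321068709 in 64-bit hexadecimal is 0x1E52C522104BB4A5.
Stored little-endian, the bytes at ascending addresses are A5 B4 4B 10 22 C5 52 1E.
Read back as big-endian, the last byte is least significant, giving 0xA5B44B1022C5521E.
0xA5B44B1022C5521E = 11940251044740944414.

11940251044740944414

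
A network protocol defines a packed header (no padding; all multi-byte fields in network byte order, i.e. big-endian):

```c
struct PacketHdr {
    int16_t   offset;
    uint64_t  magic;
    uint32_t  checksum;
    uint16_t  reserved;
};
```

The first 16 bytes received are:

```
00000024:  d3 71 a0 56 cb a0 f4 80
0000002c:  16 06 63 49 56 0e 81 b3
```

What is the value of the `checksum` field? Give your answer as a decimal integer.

`checksum` follows `offset` (2 B), `magic` (8 B), so it starts at offset 2 + 8 = 10 and occupies 4 bytes.
Bytes at offsets 10..13: 63 49 56 0E.
Big-endian stores the most-significant byte at the lowest address.
The bytes are already most-significant first: 0x6349560E.
0x6349560E = 1665750542.

1665750542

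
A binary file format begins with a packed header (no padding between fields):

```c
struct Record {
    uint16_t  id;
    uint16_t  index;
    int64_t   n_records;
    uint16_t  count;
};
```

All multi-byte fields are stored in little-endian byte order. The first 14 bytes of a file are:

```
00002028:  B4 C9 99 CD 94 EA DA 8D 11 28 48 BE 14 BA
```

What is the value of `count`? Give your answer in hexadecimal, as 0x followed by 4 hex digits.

0xBA14

`count` follows `id` (2 B), `index` (2 B), `n_records` (8 B), so it starts at offset 2 + 2 + 8 = 12 and occupies 2 bytes.
Bytes at offsets 12..13: 14 BA.
Little-endian stores the least-significant byte at the lowest address.
Reassemble most-significant byte first: BA 14 → 0xBA14.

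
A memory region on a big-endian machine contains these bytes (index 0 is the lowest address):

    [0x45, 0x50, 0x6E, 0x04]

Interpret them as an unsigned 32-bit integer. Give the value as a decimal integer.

Big-endian: lowest address holds the most-significant byte.
The bytes are already most-significant first: 0x45506E04.
0x45506E04 = 1162898948.

1162898948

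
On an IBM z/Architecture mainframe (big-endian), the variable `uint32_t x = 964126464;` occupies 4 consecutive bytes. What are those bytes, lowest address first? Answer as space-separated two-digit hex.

964126464 in hexadecimal, padded to 32 bits, is 0x39776700.
Split into bytes (most-significant first): 39 77 67 00.
Big-endian: lowest address holds the most-significant byte.
So the memory order matches the most-significant-first order: 39 77 67 00.

39 77 67 00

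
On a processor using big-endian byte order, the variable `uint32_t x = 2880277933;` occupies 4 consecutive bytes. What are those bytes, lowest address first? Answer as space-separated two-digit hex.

AB AD 8D AD

2880277933 in hexadecimal, padded to 32 bits, is 0xABAD8DAD.
Split into bytes (most-significant first): AB AD 8D AD.
Big-endian: lowest address holds the most-significant byte.
So the memory order matches the most-significant-first order: AB AD 8D AD.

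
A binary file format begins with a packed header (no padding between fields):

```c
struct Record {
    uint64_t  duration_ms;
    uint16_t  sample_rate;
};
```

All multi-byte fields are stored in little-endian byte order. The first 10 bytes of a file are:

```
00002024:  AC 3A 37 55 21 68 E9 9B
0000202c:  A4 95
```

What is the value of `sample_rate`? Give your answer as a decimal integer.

`sample_rate` follows `duration_ms` (8 bytes), so it starts at byte offset 8 and occupies 2 bytes.
Bytes at offsets 8..9: A4 95.
Little-endian stores the least-significant byte at the lowest address.
Reassemble most-significant byte first: 95 A4 → 0x95A4.
0x95A4 = 38308.

38308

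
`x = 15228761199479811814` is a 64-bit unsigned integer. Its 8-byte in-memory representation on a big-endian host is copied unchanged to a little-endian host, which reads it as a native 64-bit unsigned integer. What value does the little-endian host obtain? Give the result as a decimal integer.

16640305983031957459

15228761199479811814 in 64-bit hexadecimal is 0xD3576DA0203EEEE6.
Stored big-endian, the bytes at ascending addresses are D3 57 6D A0 20 3E EE E6.
Read back as little-endian, the first byte is least significant, giving 0xE6EE3E20A06D57D3.
0xE6EE3E20A06D57D3 = 16640305983031957459.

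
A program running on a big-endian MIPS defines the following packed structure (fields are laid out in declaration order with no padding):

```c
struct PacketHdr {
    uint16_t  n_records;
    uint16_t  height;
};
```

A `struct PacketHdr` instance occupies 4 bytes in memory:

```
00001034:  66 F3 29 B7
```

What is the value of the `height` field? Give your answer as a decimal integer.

`height` follows `n_records` (2 bytes), so it starts at byte offset 2 and occupies 2 bytes.
Bytes at offsets 2..3: 29 B7.
In big-endian order the high byte comes first in memory.
The bytes are already most-significant first: 0x29B7.
0x29B7 = 10679.

10679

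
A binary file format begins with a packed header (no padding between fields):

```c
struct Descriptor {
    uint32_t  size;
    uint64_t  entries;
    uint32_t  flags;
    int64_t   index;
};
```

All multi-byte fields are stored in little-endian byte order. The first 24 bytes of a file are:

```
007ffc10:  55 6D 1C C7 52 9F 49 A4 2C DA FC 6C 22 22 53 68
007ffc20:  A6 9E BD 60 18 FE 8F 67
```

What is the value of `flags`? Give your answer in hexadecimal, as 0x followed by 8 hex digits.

0x68532222

`flags` follows `size` (4 B), `entries` (8 B), so it starts at offset 4 + 8 = 12 and occupies 4 bytes.
Bytes at offsets 12..15: 22 22 53 68.
In little-endian order the low byte comes first in memory.
Reassemble most-significant byte first: 68 53 22 22 → 0x68532222.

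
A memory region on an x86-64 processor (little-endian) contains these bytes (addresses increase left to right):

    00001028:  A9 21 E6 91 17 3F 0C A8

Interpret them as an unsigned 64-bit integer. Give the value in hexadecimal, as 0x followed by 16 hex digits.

Little-endian: lowest address holds the least-significant byte.
Reassemble most-significant byte first: A8 0C 3F 17 91 E6 21 A9 → 0xA80C3F1791E621A9.

0xA80C3F1791E621A9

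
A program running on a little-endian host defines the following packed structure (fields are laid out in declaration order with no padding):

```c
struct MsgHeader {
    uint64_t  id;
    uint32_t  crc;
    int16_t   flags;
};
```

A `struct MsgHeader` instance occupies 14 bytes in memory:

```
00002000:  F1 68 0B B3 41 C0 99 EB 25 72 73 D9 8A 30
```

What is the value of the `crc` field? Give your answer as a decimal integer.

`crc` follows `id` (8 bytes), so it starts at byte offset 8 and occupies 4 bytes.
Bytes at offsets 8..11: 25 72 73 D9.
Little-endian: lowest address holds the least-significant byte.
Reassemble most-significant byte first: D9 73 72 25 → 0xD9737225.
0xD9737225 = 3648221733.

3648221733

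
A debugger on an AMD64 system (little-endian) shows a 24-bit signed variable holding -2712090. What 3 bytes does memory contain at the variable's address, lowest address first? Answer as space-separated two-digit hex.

Two's complement of -2712090 in 24 bits: 2712090 = 0x29621A; invert → 0xD69DE5; add 1 → 0xD69DE6.
Split into bytes (most-significant first): D6 9D E6.
In little-endian order the low byte comes first in memory.
So at ascending addresses the bytes are E6 9D D6.

E6 9D D6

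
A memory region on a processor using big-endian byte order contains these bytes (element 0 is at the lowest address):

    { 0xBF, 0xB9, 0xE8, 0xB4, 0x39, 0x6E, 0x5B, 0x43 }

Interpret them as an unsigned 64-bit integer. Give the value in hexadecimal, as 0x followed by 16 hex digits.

0xBFB9E8B4396E5B43

Big-endian stores the most-significant byte at the lowest address.
The bytes are already most-significant first: 0xBFB9E8B4396E5B43.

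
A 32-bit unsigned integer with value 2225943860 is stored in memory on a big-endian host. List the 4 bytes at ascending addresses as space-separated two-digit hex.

2225943860 in hexadecimal, padded to 32 bits, is 0x84AD3534.
Split into bytes (most-significant first): 84 AD 35 34.
Big-endian: lowest address holds the most-significant byte.
So the memory order matches the most-significant-first order: 84 AD 35 34.

84 AD 35 34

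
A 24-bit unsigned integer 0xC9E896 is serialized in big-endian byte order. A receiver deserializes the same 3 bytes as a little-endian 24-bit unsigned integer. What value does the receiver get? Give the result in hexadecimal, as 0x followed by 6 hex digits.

Stored big-endian, the bytes at ascending addresses are C9 E8 96.
Read back as little-endian, the first byte is least significant, giving 0x96E8C9.

0x96E8C9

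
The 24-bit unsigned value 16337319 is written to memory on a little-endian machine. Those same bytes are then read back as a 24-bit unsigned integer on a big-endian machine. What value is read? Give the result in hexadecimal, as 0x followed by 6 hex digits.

16337319 in 24-bit hexadecimal is 0xF949A7.
Stored little-endian, the bytes at ascending addresses are A7 49 F9.
Read back as big-endian, the last byte is least significant, giving 0xA749F9.

0xA749F9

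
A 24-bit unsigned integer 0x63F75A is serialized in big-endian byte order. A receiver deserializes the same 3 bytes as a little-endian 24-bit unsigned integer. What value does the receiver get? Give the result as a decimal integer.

5961571

Stored big-endian, the bytes at ascending addresses are 63 F7 5A.
Read back as little-endian, the first byte is least significant, giving 0x5AF763.
0x5AF763 = 5961571.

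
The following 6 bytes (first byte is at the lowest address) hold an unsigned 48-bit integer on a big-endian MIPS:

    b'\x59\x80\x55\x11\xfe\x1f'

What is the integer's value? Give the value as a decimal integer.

98407717928479

Big-endian: lowest address holds the most-significant byte.
The bytes are already most-significant first: 0x59805511FE1F.
0x59805511FE1F = 98407717928479.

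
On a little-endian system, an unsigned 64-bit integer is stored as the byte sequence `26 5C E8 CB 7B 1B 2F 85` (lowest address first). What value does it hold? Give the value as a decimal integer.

Little-endian: lowest address holds the least-significant byte.
Reassemble most-significant byte first: 85 2F 1B 7B CB E8 5C 26 → 0x852F1B7BCBE85C26.
0x852F1B7BCBE85C26 = 9596919549465746470.

9596919549465746470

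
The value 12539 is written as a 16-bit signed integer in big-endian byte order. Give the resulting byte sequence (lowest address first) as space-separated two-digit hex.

12539 in hexadecimal, padded to 16 bits, is 0x30FB.
Split into bytes (most-significant first): 30 FB.
Big-endian stores the most-significant byte at the lowest address.
So the memory order matches the most-significant-first order: 30 FB.

30 FB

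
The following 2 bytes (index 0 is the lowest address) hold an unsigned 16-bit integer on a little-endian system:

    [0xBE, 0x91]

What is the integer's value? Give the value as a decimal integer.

37310

Little-endian stores the least-significant byte at the lowest address.
Reassemble most-significant byte first: 91 BE → 0x91BE.
0x91BE = 37310.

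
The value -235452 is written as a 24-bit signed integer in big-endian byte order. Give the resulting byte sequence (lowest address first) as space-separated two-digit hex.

FC 68 44

Two's complement of -235452 in 24 bits: 235452 = 0x0397BC; invert → 0xFC6843; add 1 → 0xFC6844.
Split into bytes (most-significant first): FC 68 44.
Big-endian: lowest address holds the most-significant byte.
So the memory order matches the most-significant-first order: FC 68 44.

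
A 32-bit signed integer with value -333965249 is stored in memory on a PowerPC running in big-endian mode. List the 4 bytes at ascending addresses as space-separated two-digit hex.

Two's complement of -333965249 in 32 bits: 333965249 = 0x13E7E7C1; invert → 0xEC18183E; add 1 → 0xEC18183F.
Split into bytes (most-significant first): EC 18 18 3F.
Big-endian: lowest address holds the most-significant byte.
So the memory order matches the most-significant-first order: EC 18 18 3F.

EC 18 18 3F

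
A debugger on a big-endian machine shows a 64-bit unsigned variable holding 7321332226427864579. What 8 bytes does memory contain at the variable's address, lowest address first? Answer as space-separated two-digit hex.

7321332226427864579 in hexadecimal, padded to 64 bits, is 0x659A98DEAEDA4603.
Split into bytes (most-significant first): 65 9A 98 DE AE DA 46 03.
Big-endian: lowest address holds the most-significant byte.
So the memory order matches the most-significant-first order: 65 9A 98 DE AE DA 46 03.

65 9A 98 DE AE DA 46 03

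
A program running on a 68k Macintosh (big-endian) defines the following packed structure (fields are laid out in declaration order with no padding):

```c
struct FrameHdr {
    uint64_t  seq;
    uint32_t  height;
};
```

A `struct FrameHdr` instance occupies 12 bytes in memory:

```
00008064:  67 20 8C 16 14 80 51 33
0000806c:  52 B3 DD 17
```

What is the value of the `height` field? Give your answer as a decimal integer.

1387519255

`height` follows `seq` (8 bytes), so it starts at byte offset 8 and occupies 4 bytes.
Bytes at offsets 8..11: 52 B3 DD 17.
In big-endian order the high byte comes first in memory.
The bytes are already most-significant first: 0x52B3DD17.
0x52B3DD17 = 1387519255.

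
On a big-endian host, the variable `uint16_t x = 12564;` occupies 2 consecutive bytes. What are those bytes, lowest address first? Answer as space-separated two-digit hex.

12564 in hexadecimal, padded to 16 bits, is 0x3114.
Split into bytes (most-significant first): 31 14.
Big-endian stores the most-significant byte at the lowest address.
So the memory order matches the most-significant-first order: 31 14.

31 14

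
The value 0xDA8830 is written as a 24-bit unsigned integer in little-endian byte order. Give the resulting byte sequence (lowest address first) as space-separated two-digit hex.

30 88 DA

Split into bytes (most-significant first): DA 88 30.
Little-endian: lowest address holds the least-significant byte.
So at ascending addresses the bytes are 30 88 DA.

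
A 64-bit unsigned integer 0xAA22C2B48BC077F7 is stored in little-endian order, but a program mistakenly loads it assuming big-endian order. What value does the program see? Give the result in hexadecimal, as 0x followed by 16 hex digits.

Stored little-endian, the bytes at ascending addresses are F7 77 C0 8B B4 C2 22 AA.
Read back as big-endian, the last byte is least significant, giving 0xF777C08BB4C222AA.

0xF777C08BB4C222AA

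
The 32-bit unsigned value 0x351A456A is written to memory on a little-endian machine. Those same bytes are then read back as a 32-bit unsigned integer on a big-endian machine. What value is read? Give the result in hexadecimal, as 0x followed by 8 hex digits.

Stored little-endian, the bytes at ascending addresses are 6A 45 1A 35.
Read back as big-endian, the last byte is least significant, giving 0x6A451A35.

0x6A451A35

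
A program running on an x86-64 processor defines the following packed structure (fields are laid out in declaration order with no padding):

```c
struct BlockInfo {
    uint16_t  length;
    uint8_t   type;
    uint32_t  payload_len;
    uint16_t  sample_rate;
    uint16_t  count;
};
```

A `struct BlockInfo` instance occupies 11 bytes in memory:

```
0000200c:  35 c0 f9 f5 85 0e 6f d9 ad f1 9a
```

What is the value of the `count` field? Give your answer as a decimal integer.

`count` follows `length` (2 B), `type` (1 B), `payload_len` (4 B), `sample_rate` (2 B), so it starts at offset 2 + 1 + 4 + 2 = 9 and occupies 2 bytes.
Bytes at offsets 9..10: F1 9A.
In little-endian order the low byte comes first in memory.
Reassemble most-significant byte first: 9A F1 → 0x9AF1.
0x9AF1 = 39665.

39665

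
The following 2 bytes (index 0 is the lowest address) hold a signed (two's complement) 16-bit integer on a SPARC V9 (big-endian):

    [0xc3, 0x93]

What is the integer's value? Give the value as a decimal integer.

-15469

In big-endian order the high byte comes first in memory.
The bytes are already most-significant first: 0xC393.
Top bit is set, so as a signed 16-bit value this is 0xC393 − 2^16 = -15469.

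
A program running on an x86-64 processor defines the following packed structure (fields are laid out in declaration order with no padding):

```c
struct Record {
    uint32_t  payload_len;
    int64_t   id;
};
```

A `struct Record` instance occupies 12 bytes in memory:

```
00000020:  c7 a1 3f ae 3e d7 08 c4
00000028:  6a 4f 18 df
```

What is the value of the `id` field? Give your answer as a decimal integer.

`id` follows `payload_len` (4 bytes), so it starts at byte offset 4 and occupies 8 bytes.
Bytes at offsets 4..11: 3E D7 08 C4 6A 4F 18 DF.
Little-endian stores the least-significant byte at the lowest address.
Reassemble most-significant byte first: DF 18 4F 6A C4 08 D7 3E → 0xDF184F6AC408D73E.
Top bit is set, so as a signed 64-bit value this is 0xDF184F6AC408D73E − 2^64 = -2371057883836524738.

-2371057883836524738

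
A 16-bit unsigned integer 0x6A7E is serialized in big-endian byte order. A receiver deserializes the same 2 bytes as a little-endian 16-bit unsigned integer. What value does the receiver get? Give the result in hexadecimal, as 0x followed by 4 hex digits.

Stored big-endian, the bytes at ascending addresses are 6A 7E.
Read back as little-endian, the first byte is least significant, giving 0x7E6A.

0x7E6A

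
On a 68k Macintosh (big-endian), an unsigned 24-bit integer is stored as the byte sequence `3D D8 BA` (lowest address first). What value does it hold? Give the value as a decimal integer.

Big-endian stores the most-significant byte at the lowest address.
The bytes are already most-significant first: 0x3DD8BA.
0x3DD8BA = 4053178.

4053178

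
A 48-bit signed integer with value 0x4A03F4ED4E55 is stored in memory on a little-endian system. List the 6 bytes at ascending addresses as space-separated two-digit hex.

55 4E ED F4 03 4A

Split into bytes (most-significant first): 4A 03 F4 ED 4E 55.
In little-endian order the low byte comes first in memory.
So at ascending addresses the bytes are 55 4E ED F4 03 4A.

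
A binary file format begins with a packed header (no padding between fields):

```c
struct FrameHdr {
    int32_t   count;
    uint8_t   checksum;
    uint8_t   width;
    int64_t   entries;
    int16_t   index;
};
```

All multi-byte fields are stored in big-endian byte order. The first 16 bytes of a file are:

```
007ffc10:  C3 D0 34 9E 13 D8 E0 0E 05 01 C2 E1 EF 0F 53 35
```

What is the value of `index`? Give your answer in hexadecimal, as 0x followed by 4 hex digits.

0x5335

`index` follows `count` (4 B), `checksum` (1 B), `width` (1 B), `entries` (8 B), so it starts at offset 4 + 1 + 1 + 8 = 14 and occupies 2 bytes.
Bytes at offsets 14..15: 53 35.
In big-endian order the high byte comes first in memory.
The bytes are already most-significant first: 0x5335.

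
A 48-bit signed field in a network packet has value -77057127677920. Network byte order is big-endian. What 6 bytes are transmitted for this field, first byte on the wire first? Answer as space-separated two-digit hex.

Two's complement of -77057127677920 in 48 bits: 77057127677920 = 0x461542B8FFE0; invert → 0xB9EABD47001F; add 1 → 0xB9EABD470020.
Split into bytes (most-significant first): B9 EA BD 47 00 20.
Big-endian stores the most-significant byte at the lowest address.
So the memory order matches the most-significant-first order: B9 EA BD 47 00 20.

B9 EA BD 47 00 20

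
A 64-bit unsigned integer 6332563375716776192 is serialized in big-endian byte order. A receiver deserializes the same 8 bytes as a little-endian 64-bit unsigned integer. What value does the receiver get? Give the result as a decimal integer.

16114166847299927

6332563375716776192 in 64-bit hexadecimal is 0x57E1C8D6BF3F3900.
Stored big-endian, the bytes at ascending addresses are 57 E1 C8 D6 BF 3F 39 00.
Read back as little-endian, the first byte is least significant, giving 0x00393FBFD6C8E157.
0x00393FBFD6C8E157 = 16114166847299927.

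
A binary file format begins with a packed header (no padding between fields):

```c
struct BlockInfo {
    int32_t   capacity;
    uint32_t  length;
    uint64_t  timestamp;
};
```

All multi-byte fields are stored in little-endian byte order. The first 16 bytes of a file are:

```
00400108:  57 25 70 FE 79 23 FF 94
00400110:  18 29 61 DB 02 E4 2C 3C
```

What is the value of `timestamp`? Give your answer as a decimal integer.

4336091242172590360

`timestamp` follows `capacity` (4 B), `length` (4 B), so it starts at offset 4 + 4 = 8 and occupies 8 bytes.
Bytes at offsets 8..15: 18 29 61 DB 02 E4 2C 3C.
In little-endian order the low byte comes first in memory.
Reassemble most-significant byte first: 3C 2C E4 02 DB 61 29 18 → 0x3C2CE402DB612918.
0x3C2CE402DB612918 = 4336091242172590360.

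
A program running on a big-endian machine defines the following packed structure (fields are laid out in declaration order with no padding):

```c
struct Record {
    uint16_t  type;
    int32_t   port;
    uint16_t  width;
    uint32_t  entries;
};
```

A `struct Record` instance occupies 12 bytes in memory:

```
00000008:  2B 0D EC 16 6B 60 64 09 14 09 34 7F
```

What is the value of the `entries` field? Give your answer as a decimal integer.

`entries` follows `type` (2 B), `port` (4 B), `width` (2 B), so it starts at offset 2 + 4 + 2 = 8 and occupies 4 bytes.
Bytes at offsets 8..11: 14 09 34 7F.
In big-endian order the high byte comes first in memory.
The bytes are already most-significant first: 0x1409347F.
0x1409347F = 336147583.

336147583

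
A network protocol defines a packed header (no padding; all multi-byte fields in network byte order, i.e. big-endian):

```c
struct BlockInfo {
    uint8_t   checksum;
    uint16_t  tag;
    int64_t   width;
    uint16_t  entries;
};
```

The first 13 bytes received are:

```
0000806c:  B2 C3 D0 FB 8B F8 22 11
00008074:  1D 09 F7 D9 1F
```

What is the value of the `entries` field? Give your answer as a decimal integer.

55583

`entries` follows `checksum` (1 B), `tag` (2 B), `width` (8 B), so it starts at offset 1 + 2 + 8 = 11 and occupies 2 bytes.
Bytes at offsets 11..12: D9 1F.
In big-endian order the high byte comes first in memory.
The bytes are already most-significant first: 0xD91F.
0xD91F = 55583.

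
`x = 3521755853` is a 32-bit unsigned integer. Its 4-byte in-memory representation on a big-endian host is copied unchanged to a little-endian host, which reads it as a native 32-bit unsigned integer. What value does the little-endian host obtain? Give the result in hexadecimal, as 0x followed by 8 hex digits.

0xCDBAE9D1

3521755853 in 32-bit hexadecimal is 0xD1E9BACD.
Stored big-endian, the bytes at ascending addresses are D1 E9 BA CD.
Read back as little-endian, the first byte is least significant, giving 0xCDBAE9D1.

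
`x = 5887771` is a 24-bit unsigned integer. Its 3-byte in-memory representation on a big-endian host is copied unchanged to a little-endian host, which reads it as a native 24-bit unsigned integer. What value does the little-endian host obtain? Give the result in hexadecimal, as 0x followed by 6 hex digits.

0x1BD759

5887771 in 24-bit hexadecimal is 0x59D71B.
Stored big-endian, the bytes at ascending addresses are 59 D7 1B.
Read back as little-endian, the first byte is least significant, giving 0x1BD759.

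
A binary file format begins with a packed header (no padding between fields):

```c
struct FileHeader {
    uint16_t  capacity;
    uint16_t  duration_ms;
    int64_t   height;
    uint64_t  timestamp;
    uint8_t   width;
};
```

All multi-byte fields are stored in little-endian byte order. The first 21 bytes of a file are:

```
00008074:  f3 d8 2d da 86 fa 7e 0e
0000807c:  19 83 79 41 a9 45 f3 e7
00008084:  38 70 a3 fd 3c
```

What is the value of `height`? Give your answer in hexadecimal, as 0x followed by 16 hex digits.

`height` follows `capacity` (2 B), `duration_ms` (2 B), so it starts at offset 2 + 2 = 4 and occupies 8 bytes.
Bytes at offsets 4..11: 86 FA 7E 0E 19 83 79 41.
Little-endian: lowest address holds the least-significant byte.
Reassemble most-significant byte first: 41 79 83 19 0E 7E FA 86 → 0x417983190E7EFA86.

0x417983190E7EFA86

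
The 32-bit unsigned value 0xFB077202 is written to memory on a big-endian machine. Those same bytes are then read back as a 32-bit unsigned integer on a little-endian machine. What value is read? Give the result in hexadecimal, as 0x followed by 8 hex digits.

Stored big-endian, the bytes at ascending addresses are FB 07 72 02.
Read back as little-endian, the first byte is least significant, giving 0x027207FB.

0x027207FB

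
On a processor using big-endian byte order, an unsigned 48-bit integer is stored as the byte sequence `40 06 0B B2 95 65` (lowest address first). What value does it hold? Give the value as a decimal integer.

Big-endian: lowest address holds the most-significant byte.
The bytes are already most-significant first: 0x40060BB29565.
0x40060BB29565 = 70394710234469.

70394710234469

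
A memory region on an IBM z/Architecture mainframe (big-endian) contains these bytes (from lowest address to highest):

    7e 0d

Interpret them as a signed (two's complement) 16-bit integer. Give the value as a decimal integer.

32269

In big-endian order the high byte comes first in memory.
The bytes are already most-significant first: 0x7E0D.
0x7E0D = 32269.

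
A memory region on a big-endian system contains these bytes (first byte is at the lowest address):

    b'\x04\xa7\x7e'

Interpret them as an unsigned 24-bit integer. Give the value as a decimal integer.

Big-endian stores the most-significant byte at the lowest address.
The bytes are already most-significant first: 0x04A77E.
0x04A77E = 305022.

305022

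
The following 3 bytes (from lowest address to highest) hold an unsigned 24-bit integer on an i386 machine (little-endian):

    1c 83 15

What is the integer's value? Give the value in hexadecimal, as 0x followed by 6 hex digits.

0x15831C

In little-endian order the low byte comes first in memory.
Reassemble most-significant byte first: 15 83 1C → 0x15831C.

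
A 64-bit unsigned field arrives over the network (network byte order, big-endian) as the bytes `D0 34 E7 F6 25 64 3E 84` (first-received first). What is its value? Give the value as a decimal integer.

15002871303053262468

Big-endian stores the most-significant byte at the lowest address.
The bytes are already most-significant first: 0xD034E7F625643E84.
0xD034E7F625643E84 = 15002871303053262468.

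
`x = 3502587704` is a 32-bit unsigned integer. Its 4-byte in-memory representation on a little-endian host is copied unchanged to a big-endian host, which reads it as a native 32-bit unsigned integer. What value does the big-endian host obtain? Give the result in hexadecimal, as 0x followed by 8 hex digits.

0x383FC5D0

3502587704 in 32-bit hexadecimal is 0xD0C53F38.
Stored little-endian, the bytes at ascending addresses are 38 3F C5 D0.
Read back as big-endian, the last byte is least significant, giving 0x383FC5D0.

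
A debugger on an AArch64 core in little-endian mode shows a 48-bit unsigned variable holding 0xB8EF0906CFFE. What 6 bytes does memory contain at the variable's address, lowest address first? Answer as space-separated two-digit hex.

Split into bytes (most-significant first): B8 EF 09 06 CF FE.
In little-endian order the low byte comes first in memory.
So at ascending addresses the bytes are FE CF 06 09 EF B8.

FE CF 06 09 EF B8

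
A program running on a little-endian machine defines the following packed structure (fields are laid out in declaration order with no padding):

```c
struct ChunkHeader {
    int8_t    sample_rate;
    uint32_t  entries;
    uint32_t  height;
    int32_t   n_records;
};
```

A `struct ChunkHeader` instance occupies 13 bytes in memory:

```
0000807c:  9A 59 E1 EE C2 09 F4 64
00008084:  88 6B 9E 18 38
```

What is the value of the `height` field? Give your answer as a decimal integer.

`height` follows `sample_rate` (1 B), `entries` (4 B), so it starts at offset 1 + 4 = 5 and occupies 4 bytes.
Bytes at offsets 5..8: 09 F4 64 88.
In little-endian order the low byte comes first in memory.
Reassemble most-significant byte first: 88 64 F4 09 → 0x8864F409.
0x8864F409 = 2288317449.

2288317449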